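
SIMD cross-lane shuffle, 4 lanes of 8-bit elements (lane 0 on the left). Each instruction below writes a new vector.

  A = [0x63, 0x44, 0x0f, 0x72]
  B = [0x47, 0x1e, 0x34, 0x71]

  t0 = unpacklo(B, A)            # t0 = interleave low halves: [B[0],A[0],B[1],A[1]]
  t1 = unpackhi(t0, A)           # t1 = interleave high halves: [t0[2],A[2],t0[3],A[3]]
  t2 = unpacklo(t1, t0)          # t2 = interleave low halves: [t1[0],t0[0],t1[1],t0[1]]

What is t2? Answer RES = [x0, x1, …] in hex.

→ t0 |47|63|1e|44|
→ t1 |1e|0f|44|72|
→ t2 |1e|47|0f|63|

RES = [ 0x1e  0x47  0x0f  0x63 ]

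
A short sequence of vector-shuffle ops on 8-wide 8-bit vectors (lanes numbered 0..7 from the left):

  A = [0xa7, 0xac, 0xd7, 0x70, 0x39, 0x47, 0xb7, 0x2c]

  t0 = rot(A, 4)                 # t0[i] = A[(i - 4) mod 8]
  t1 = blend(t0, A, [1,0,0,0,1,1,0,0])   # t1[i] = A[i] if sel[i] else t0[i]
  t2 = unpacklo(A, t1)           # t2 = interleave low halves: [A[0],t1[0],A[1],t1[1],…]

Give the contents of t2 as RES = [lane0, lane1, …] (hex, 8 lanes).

  t0: 39 47 b7 2c a7 ac d7 70
  t1: a7 47 b7 2c 39 47 d7 70
  t2: a7 a7 ac 47 d7 b7 70 2c

RES = [0xa7, 0xa7, 0xac, 0x47, 0xd7, 0xb7, 0x70, 0x2c]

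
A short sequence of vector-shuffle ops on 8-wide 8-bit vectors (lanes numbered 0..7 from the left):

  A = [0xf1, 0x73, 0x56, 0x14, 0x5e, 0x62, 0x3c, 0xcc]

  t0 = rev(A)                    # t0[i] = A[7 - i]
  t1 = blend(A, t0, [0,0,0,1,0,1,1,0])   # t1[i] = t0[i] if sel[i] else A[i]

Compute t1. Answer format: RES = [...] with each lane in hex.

RES = [0xf1, 0x73, 0x56, 0x5e, 0x5e, 0x56, 0x73, 0xcc]

t0 = [0xcc, 0x3c, 0x62, 0x5e, 0x14, 0x56, 0x73, 0xf1]
t1 = [0xf1, 0x73, 0x56, 0x5e, 0x5e, 0x56, 0x73, 0xcc]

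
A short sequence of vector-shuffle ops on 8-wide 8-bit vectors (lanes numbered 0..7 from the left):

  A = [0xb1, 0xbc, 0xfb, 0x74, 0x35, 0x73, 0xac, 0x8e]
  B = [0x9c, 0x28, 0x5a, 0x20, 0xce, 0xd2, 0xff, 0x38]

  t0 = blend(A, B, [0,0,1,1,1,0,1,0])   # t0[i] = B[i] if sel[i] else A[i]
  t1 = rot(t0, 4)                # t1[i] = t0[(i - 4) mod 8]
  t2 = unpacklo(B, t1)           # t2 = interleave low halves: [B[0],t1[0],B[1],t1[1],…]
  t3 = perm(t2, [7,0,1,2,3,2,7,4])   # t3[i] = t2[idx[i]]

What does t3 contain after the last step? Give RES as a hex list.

  t0: b1 bc 5a 20 ce 73 ff 8e
  t1: ce 73 ff 8e b1 bc 5a 20
  t2: 9c ce 28 73 5a ff 20 8e
  t3: 8e 9c ce 28 73 28 8e 5a

RES = [ 0x8e  0x9c  0xce  0x28  0x73  0x28  0x8e  0x5a ]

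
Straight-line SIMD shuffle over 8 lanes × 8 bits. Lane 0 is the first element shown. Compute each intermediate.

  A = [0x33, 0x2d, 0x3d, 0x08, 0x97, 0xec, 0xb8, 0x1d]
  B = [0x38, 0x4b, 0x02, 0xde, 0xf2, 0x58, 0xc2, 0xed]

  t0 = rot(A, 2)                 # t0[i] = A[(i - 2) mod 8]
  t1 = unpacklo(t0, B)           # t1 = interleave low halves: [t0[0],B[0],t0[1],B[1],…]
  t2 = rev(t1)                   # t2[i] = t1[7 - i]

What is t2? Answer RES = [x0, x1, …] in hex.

  t0: b8 1d 33 2d 3d 08 97 ec
  t1: b8 38 1d 4b 33 02 2d de
  t2: de 2d 02 33 4b 1d 38 b8

RES = [ 0xde  0x2d  0x02  0x33  0x4b  0x1d  0x38  0xb8 ]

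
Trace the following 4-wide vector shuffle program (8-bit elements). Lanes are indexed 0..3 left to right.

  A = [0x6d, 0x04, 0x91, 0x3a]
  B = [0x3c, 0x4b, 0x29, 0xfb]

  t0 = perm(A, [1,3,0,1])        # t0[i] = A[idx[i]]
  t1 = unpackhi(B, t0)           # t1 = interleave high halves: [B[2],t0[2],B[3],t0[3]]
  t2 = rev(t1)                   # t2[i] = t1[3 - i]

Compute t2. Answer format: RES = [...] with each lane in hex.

RES = [0x04, 0xfb, 0x6d, 0x29]

→ t0 |04|3a|6d|04|
→ t1 |29|6d|fb|04|
→ t2 |04|fb|6d|29|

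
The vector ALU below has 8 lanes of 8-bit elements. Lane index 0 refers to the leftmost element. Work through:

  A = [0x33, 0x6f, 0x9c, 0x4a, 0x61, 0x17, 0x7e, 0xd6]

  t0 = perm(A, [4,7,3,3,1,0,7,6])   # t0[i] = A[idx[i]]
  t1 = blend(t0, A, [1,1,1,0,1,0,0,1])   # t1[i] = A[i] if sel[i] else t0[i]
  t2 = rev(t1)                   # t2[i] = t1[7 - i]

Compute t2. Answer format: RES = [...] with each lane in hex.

RES = [0xd6, 0xd6, 0x33, 0x61, 0x4a, 0x9c, 0x6f, 0x33]

→ t0 |61|d6|4a|4a|6f|33|d6|7e|
→ t1 |33|6f|9c|4a|61|33|d6|d6|
→ t2 |d6|d6|33|61|4a|9c|6f|33|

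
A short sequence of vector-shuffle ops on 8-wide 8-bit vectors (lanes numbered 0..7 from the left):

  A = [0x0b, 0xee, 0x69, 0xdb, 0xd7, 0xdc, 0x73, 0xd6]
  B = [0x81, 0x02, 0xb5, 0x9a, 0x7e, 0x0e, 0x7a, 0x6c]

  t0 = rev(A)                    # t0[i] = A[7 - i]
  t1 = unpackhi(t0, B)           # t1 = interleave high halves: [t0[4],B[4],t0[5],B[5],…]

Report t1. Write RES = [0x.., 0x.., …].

RES = [ 0xdb  0x7e  0x69  0x0e  0xee  0x7a  0x0b  0x6c ]

→ t0 |d6|73|dc|d7|db|69|ee|0b|
→ t1 |db|7e|69|0e|ee|7a|0b|6c|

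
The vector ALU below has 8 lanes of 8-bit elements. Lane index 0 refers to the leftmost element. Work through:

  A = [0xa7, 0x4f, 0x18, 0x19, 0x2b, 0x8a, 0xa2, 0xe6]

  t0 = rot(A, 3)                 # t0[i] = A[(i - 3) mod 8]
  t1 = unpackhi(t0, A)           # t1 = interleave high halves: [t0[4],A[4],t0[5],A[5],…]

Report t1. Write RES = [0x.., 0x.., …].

RES = [0x4f, 0x2b, 0x18, 0x8a, 0x19, 0xa2, 0x2b, 0xe6]

→ t0 |8a|a2|e6|a7|4f|18|19|2b|
→ t1 |4f|2b|18|8a|19|a2|2b|e6|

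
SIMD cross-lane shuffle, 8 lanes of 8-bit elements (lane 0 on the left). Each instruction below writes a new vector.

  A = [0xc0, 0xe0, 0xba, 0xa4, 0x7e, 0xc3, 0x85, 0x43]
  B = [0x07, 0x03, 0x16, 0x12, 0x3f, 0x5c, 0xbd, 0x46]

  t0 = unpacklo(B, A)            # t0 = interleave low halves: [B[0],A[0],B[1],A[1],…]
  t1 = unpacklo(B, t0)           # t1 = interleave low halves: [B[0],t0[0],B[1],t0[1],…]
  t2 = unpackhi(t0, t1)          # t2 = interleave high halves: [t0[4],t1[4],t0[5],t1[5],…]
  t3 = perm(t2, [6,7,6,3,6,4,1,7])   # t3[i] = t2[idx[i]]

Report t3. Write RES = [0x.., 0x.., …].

RES = [ 0xa4  0xe0  0xa4  0x03  0xa4  0x12  0x16  0xe0 ]

→ t0 |07|c0|03|e0|16|ba|12|a4|
→ t1 |07|07|03|c0|16|03|12|e0|
→ t2 |16|16|ba|03|12|12|a4|e0|
→ t3 |a4|e0|a4|03|a4|12|16|e0|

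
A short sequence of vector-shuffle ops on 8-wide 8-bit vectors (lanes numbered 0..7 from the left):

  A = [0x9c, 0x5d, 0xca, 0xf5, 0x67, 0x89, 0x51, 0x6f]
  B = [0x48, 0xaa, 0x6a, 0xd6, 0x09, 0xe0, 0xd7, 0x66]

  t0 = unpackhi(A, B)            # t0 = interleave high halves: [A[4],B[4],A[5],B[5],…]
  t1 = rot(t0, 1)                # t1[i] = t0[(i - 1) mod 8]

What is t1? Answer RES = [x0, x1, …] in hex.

RES = [ 0x66  0x67  0x09  0x89  0xe0  0x51  0xd7  0x6f ]

  t0: 67 09 89 e0 51 d7 6f 66
  t1: 66 67 09 89 e0 51 d7 6f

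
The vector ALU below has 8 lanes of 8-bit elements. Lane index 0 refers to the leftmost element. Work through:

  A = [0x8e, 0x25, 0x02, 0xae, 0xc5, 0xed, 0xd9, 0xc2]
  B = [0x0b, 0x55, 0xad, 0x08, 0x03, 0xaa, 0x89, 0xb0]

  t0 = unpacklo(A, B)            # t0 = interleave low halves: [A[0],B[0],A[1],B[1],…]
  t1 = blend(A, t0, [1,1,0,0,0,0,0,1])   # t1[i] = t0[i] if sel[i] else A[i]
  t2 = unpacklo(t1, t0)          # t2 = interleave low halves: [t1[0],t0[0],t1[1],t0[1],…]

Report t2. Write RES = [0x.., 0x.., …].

RES = [0x8e, 0x8e, 0x0b, 0x0b, 0x02, 0x25, 0xae, 0x55]

  t0: 8e 0b 25 55 02 ad ae 08
  t1: 8e 0b 02 ae c5 ed d9 08
  t2: 8e 8e 0b 0b 02 25 ae 55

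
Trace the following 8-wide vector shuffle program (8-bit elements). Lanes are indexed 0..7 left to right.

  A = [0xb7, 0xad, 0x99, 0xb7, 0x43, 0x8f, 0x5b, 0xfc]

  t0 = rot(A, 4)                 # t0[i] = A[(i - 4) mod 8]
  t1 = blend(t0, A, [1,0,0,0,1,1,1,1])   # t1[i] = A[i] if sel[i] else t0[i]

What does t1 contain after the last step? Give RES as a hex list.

RES = [ 0xb7  0x8f  0x5b  0xfc  0x43  0x8f  0x5b  0xfc ]

  t0: 43 8f 5b fc b7 ad 99 b7
  t1: b7 8f 5b fc 43 8f 5b fc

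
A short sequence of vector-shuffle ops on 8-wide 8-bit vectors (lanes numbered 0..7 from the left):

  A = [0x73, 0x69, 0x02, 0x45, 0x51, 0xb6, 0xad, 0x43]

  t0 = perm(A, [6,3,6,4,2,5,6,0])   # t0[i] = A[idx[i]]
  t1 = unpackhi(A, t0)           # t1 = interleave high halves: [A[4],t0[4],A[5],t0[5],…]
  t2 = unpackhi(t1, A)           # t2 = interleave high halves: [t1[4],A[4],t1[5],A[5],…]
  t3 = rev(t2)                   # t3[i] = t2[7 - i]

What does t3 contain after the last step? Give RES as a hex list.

  t0: ad 45 ad 51 02 b6 ad 73
  t1: 51 02 b6 b6 ad ad 43 73
  t2: ad 51 ad b6 43 ad 73 43
  t3: 43 73 ad 43 b6 ad 51 ad

RES = [ 0x43  0x73  0xad  0x43  0xb6  0xad  0x51  0xad ]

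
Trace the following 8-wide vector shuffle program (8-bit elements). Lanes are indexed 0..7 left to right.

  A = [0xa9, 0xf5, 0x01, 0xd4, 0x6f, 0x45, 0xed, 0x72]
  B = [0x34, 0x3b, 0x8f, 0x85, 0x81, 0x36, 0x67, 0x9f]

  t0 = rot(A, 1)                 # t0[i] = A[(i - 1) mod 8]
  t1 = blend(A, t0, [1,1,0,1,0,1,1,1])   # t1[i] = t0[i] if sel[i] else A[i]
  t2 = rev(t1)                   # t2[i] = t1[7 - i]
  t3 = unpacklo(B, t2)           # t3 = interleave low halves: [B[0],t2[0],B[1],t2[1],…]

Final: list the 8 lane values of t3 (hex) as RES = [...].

  t0: 72 a9 f5 01 d4 6f 45 ed
  t1: 72 a9 01 01 6f 6f 45 ed
  t2: ed 45 6f 6f 01 01 a9 72
  t3: 34 ed 3b 45 8f 6f 85 6f

RES = [0x34, 0xed, 0x3b, 0x45, 0x8f, 0x6f, 0x85, 0x6f]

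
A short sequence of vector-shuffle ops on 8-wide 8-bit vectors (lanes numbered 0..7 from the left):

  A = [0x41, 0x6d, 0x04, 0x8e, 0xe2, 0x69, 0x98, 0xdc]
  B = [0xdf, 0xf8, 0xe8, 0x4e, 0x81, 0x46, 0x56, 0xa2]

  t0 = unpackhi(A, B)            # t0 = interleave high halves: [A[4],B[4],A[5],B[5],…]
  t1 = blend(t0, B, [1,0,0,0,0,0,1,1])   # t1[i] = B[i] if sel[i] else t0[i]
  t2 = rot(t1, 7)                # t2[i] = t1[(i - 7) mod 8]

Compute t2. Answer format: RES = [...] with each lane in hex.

RES = [0x81, 0x69, 0x46, 0x98, 0x56, 0x56, 0xa2, 0xdf]

  t0: e2 81 69 46 98 56 dc a2
  t1: df 81 69 46 98 56 56 a2
  t2: 81 69 46 98 56 56 a2 df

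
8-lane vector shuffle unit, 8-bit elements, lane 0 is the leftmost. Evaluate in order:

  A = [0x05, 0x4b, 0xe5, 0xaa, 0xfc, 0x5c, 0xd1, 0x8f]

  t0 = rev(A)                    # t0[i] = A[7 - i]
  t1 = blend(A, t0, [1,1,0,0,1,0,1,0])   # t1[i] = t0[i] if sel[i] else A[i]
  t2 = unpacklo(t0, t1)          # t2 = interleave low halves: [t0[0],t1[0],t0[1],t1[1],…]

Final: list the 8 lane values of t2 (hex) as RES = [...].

RES = [ 0x8f  0x8f  0xd1  0xd1  0x5c  0xe5  0xfc  0xaa ]

t0 = [0x8f, 0xd1, 0x5c, 0xfc, 0xaa, 0xe5, 0x4b, 0x05]
t1 = [0x8f, 0xd1, 0xe5, 0xaa, 0xaa, 0x5c, 0x4b, 0x8f]
t2 = [0x8f, 0x8f, 0xd1, 0xd1, 0x5c, 0xe5, 0xfc, 0xaa]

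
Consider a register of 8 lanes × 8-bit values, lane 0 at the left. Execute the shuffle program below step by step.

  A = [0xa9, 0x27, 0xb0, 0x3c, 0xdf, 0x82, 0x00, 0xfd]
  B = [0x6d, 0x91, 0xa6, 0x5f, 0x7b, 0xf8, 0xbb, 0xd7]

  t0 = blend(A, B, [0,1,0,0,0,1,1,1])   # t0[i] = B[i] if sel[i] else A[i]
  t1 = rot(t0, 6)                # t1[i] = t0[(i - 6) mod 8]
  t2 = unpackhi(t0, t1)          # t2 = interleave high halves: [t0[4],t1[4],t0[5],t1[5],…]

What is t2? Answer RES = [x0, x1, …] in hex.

→ t0 |a9|91|b0|3c|df|f8|bb|d7|
→ t1 |b0|3c|df|f8|bb|d7|a9|91|
→ t2 |df|bb|f8|d7|bb|a9|d7|91|

RES = [ 0xdf  0xbb  0xf8  0xd7  0xbb  0xa9  0xd7  0x91 ]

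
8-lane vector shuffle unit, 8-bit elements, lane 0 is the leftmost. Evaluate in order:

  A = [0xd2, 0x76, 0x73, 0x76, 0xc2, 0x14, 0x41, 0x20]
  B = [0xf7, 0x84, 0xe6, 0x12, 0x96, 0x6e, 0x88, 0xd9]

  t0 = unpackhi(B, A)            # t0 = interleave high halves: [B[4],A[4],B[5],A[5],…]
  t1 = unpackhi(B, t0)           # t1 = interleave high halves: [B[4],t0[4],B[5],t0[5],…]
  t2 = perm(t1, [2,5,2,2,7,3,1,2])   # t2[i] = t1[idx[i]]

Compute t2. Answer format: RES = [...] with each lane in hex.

  t0: 96 c2 6e 14 88 41 d9 20
  t1: 96 88 6e 41 88 d9 d9 20
  t2: 6e d9 6e 6e 20 41 88 6e

RES = [ 0x6e  0xd9  0x6e  0x6e  0x20  0x41  0x88  0x6e ]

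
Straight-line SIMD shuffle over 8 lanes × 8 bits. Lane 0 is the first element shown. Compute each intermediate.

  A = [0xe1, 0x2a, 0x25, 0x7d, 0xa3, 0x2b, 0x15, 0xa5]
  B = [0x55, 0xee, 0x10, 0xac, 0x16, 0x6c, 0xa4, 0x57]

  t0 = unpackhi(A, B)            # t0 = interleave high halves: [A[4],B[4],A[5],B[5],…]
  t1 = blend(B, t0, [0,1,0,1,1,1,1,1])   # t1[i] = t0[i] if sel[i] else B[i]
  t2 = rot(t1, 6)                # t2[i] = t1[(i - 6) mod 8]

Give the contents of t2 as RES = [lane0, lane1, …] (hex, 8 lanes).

RES = [0x10, 0x6c, 0x15, 0xa4, 0xa5, 0x57, 0x55, 0x16]

  t0: a3 16 2b 6c 15 a4 a5 57
  t1: 55 16 10 6c 15 a4 a5 57
  t2: 10 6c 15 a4 a5 57 55 16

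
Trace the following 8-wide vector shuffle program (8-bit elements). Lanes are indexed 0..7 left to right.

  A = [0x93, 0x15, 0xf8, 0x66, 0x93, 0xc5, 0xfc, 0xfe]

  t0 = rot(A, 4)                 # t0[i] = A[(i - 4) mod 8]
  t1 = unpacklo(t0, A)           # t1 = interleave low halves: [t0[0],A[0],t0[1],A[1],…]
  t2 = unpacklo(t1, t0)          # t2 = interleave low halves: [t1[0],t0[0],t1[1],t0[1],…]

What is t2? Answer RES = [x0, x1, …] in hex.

t0 = [0x93, 0xc5, 0xfc, 0xfe, 0x93, 0x15, 0xf8, 0x66]
t1 = [0x93, 0x93, 0xc5, 0x15, 0xfc, 0xf8, 0xfe, 0x66]
t2 = [0x93, 0x93, 0x93, 0xc5, 0xc5, 0xfc, 0x15, 0xfe]

RES = [0x93, 0x93, 0x93, 0xc5, 0xc5, 0xfc, 0x15, 0xfe]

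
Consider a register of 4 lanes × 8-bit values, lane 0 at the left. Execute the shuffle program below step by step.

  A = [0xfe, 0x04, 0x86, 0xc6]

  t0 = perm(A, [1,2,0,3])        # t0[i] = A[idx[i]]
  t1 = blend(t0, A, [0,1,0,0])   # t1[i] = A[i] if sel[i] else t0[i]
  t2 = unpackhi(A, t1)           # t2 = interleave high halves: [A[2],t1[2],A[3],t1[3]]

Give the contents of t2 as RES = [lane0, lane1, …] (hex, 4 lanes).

RES = [0x86, 0xfe, 0xc6, 0xc6]

  t0: 04 86 fe c6
  t1: 04 04 fe c6
  t2: 86 fe c6 c6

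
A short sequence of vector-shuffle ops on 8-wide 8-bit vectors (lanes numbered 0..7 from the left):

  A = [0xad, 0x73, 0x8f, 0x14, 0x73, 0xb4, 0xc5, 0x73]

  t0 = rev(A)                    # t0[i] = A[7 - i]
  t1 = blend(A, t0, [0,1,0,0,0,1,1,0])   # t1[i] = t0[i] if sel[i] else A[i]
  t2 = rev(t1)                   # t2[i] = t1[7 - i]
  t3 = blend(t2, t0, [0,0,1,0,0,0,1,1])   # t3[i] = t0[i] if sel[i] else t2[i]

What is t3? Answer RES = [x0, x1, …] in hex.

RES = [0x73, 0x73, 0xb4, 0x73, 0x14, 0x8f, 0x73, 0xad]

→ t0 |73|c5|b4|73|14|8f|73|ad|
→ t1 |ad|c5|8f|14|73|8f|73|73|
→ t2 |73|73|8f|73|14|8f|c5|ad|
→ t3 |73|73|b4|73|14|8f|73|ad|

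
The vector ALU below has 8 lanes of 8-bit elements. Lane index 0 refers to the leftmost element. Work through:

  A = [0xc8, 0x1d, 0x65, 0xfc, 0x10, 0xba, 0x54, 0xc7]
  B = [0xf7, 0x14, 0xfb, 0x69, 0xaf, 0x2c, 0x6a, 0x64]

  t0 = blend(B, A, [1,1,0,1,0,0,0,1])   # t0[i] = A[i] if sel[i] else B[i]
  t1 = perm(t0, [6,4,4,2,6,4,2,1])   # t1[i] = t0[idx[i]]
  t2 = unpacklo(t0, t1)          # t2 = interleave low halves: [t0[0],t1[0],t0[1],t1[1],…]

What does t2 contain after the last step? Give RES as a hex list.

  t0: c8 1d fb fc af 2c 6a c7
  t1: 6a af af fb 6a af fb 1d
  t2: c8 6a 1d af fb af fc fb

RES = [ 0xc8  0x6a  0x1d  0xaf  0xfb  0xaf  0xfc  0xfb ]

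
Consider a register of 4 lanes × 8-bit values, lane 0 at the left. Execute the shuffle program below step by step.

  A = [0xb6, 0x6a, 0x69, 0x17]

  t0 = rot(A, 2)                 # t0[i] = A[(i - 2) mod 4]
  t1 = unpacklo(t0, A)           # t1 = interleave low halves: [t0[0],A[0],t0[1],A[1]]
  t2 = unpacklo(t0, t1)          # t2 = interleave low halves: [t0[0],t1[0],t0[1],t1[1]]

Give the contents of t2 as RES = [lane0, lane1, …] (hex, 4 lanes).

RES = [ 0x69  0x69  0x17  0xb6 ]

→ t0 |69|17|b6|6a|
→ t1 |69|b6|17|6a|
→ t2 |69|69|17|b6|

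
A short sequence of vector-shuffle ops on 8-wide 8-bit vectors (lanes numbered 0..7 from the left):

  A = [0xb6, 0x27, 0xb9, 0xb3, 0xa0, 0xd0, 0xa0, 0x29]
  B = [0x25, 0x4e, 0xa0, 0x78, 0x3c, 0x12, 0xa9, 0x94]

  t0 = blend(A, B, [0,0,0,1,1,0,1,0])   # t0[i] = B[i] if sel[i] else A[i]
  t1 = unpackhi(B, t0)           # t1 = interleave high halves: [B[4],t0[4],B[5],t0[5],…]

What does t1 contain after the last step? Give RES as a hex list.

t0 = [0xb6, 0x27, 0xb9, 0x78, 0x3c, 0xd0, 0xa9, 0x29]
t1 = [0x3c, 0x3c, 0x12, 0xd0, 0xa9, 0xa9, 0x94, 0x29]

RES = [0x3c, 0x3c, 0x12, 0xd0, 0xa9, 0xa9, 0x94, 0x29]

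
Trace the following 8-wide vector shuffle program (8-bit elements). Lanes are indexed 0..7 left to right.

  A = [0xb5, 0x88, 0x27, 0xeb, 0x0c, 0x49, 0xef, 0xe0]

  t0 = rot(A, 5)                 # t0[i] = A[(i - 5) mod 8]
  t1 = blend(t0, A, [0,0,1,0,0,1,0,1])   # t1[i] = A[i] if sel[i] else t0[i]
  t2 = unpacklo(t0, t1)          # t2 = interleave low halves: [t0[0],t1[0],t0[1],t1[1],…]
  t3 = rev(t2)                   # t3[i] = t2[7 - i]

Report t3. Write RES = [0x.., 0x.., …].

  t0: eb 0c 49 ef e0 b5 88 27
  t1: eb 0c 27 ef e0 49 88 e0
  t2: eb eb 0c 0c 49 27 ef ef
  t3: ef ef 27 49 0c 0c eb eb

RES = [0xef, 0xef, 0x27, 0x49, 0x0c, 0x0c, 0xeb, 0xeb]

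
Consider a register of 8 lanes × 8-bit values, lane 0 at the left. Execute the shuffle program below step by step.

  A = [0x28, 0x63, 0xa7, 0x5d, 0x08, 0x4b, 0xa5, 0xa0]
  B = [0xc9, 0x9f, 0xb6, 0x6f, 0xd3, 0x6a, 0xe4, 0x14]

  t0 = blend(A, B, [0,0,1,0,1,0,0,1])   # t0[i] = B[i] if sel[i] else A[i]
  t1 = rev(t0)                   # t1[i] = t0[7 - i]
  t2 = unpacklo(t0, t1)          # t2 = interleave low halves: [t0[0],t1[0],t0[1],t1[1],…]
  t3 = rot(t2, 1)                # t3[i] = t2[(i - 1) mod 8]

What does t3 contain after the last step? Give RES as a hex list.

RES = [ 0xd3  0x28  0x14  0x63  0xa5  0xb6  0x4b  0x5d ]

  t0: 28 63 b6 5d d3 4b a5 14
  t1: 14 a5 4b d3 5d b6 63 28
  t2: 28 14 63 a5 b6 4b 5d d3
  t3: d3 28 14 63 a5 b6 4b 5d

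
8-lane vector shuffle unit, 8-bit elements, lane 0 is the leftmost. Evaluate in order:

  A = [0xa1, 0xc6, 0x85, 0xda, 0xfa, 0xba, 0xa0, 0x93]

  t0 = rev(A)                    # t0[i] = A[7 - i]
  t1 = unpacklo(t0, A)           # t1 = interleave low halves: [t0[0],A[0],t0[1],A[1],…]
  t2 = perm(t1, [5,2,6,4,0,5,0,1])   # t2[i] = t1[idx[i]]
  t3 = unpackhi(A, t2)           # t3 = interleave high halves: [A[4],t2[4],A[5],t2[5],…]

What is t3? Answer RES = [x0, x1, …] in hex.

RES = [0xfa, 0x93, 0xba, 0x85, 0xa0, 0x93, 0x93, 0xa1]

→ t0 |93|a0|ba|fa|da|85|c6|a1|
→ t1 |93|a1|a0|c6|ba|85|fa|da|
→ t2 |85|a0|fa|ba|93|85|93|a1|
→ t3 |fa|93|ba|85|a0|93|93|a1|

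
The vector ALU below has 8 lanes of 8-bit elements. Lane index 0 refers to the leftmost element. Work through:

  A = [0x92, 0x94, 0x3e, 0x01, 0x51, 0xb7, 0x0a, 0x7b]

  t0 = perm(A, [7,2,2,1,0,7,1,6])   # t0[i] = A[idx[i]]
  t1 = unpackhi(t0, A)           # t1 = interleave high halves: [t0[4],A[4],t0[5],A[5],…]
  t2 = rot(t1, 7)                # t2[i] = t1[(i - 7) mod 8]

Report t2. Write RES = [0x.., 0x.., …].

t0 = [0x7b, 0x3e, 0x3e, 0x94, 0x92, 0x7b, 0x94, 0x0a]
t1 = [0x92, 0x51, 0x7b, 0xb7, 0x94, 0x0a, 0x0a, 0x7b]
t2 = [0x51, 0x7b, 0xb7, 0x94, 0x0a, 0x0a, 0x7b, 0x92]

RES = [ 0x51  0x7b  0xb7  0x94  0x0a  0x0a  0x7b  0x92 ]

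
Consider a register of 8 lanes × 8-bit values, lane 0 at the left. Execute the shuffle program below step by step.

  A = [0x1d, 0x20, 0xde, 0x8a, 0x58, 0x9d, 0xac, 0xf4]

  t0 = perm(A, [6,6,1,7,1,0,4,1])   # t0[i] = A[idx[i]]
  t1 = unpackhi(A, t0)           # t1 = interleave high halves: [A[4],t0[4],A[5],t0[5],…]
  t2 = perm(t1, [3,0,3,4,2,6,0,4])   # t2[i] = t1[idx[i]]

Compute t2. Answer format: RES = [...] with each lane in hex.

t0 = [0xac, 0xac, 0x20, 0xf4, 0x20, 0x1d, 0x58, 0x20]
t1 = [0x58, 0x20, 0x9d, 0x1d, 0xac, 0x58, 0xf4, 0x20]
t2 = [0x1d, 0x58, 0x1d, 0xac, 0x9d, 0xf4, 0x58, 0xac]

RES = [0x1d, 0x58, 0x1d, 0xac, 0x9d, 0xf4, 0x58, 0xac]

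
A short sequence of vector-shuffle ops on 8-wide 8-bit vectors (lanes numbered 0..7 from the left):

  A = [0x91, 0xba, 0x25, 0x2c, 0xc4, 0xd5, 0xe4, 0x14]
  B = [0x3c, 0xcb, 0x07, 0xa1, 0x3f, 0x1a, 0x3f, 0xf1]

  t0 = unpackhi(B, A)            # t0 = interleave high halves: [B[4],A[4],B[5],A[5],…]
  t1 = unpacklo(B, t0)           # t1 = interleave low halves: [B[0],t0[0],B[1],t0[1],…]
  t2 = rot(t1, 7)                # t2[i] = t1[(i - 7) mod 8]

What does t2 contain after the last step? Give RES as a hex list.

RES = [0x3f, 0xcb, 0xc4, 0x07, 0x1a, 0xa1, 0xd5, 0x3c]

t0 = [0x3f, 0xc4, 0x1a, 0xd5, 0x3f, 0xe4, 0xf1, 0x14]
t1 = [0x3c, 0x3f, 0xcb, 0xc4, 0x07, 0x1a, 0xa1, 0xd5]
t2 = [0x3f, 0xcb, 0xc4, 0x07, 0x1a, 0xa1, 0xd5, 0x3c]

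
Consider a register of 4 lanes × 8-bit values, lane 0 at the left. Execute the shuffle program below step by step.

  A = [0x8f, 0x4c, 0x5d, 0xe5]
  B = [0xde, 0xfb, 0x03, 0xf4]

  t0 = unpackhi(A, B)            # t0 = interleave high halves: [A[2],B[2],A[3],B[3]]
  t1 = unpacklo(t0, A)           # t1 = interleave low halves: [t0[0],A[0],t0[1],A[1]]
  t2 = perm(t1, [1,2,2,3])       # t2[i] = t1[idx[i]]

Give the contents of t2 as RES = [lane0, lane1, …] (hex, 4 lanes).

t0 = [0x5d, 0x03, 0xe5, 0xf4]
t1 = [0x5d, 0x8f, 0x03, 0x4c]
t2 = [0x8f, 0x03, 0x03, 0x4c]

RES = [0x8f, 0x03, 0x03, 0x4c]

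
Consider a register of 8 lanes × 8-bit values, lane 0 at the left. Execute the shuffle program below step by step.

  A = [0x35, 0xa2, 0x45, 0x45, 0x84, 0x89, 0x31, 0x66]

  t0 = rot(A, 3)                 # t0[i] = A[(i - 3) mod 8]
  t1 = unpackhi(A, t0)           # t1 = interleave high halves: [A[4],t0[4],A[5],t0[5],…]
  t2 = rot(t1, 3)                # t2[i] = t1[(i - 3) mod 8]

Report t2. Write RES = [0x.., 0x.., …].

RES = [ 0x45  0x66  0x84  0x84  0xa2  0x89  0x45  0x31 ]

t0 = [0x89, 0x31, 0x66, 0x35, 0xa2, 0x45, 0x45, 0x84]
t1 = [0x84, 0xa2, 0x89, 0x45, 0x31, 0x45, 0x66, 0x84]
t2 = [0x45, 0x66, 0x84, 0x84, 0xa2, 0x89, 0x45, 0x31]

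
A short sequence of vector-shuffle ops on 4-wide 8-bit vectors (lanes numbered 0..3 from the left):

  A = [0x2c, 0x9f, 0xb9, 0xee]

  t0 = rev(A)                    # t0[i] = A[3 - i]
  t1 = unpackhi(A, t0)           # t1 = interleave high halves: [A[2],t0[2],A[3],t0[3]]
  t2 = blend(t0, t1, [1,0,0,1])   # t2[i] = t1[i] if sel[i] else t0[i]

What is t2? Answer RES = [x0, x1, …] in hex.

RES = [0xb9, 0xb9, 0x9f, 0x2c]

  t0: ee b9 9f 2c
  t1: b9 9f ee 2c
  t2: b9 b9 9f 2c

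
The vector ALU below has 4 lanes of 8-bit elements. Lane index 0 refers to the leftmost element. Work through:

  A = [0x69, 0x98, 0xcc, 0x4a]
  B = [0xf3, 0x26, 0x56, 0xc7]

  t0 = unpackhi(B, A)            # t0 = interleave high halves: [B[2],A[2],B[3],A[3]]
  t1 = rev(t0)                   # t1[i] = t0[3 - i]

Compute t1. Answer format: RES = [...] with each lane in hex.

RES = [0x4a, 0xc7, 0xcc, 0x56]

t0 = [0x56, 0xcc, 0xc7, 0x4a]
t1 = [0x4a, 0xc7, 0xcc, 0x56]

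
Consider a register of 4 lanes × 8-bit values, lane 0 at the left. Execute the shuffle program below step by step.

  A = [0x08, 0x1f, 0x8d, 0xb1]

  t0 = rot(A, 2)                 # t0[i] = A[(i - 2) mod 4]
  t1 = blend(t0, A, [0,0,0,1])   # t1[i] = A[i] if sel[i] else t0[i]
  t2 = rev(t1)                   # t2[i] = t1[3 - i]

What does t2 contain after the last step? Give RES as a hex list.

→ t0 |8d|b1|08|1f|
→ t1 |8d|b1|08|b1|
→ t2 |b1|08|b1|8d|

RES = [ 0xb1  0x08  0xb1  0x8d ]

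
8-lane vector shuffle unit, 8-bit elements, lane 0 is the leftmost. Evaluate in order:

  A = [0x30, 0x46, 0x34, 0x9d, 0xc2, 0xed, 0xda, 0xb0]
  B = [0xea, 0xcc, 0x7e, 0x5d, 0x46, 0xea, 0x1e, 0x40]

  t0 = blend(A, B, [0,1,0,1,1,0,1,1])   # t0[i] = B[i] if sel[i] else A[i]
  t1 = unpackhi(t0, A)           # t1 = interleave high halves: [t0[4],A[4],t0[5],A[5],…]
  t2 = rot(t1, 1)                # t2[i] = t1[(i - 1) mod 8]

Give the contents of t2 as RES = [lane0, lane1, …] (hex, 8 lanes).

→ t0 |30|cc|34|5d|46|ed|1e|40|
→ t1 |46|c2|ed|ed|1e|da|40|b0|
→ t2 |b0|46|c2|ed|ed|1e|da|40|

RES = [ 0xb0  0x46  0xc2  0xed  0xed  0x1e  0xda  0x40 ]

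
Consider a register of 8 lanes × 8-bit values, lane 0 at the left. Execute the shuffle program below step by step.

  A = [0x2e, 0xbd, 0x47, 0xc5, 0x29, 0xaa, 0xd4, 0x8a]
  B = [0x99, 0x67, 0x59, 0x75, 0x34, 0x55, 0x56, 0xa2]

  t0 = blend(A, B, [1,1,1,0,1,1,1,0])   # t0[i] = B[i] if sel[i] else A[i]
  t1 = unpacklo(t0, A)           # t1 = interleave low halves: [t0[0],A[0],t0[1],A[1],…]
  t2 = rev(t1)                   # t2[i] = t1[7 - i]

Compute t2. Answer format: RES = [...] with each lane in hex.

RES = [ 0xc5  0xc5  0x47  0x59  0xbd  0x67  0x2e  0x99 ]

→ t0 |99|67|59|c5|34|55|56|8a|
→ t1 |99|2e|67|bd|59|47|c5|c5|
→ t2 |c5|c5|47|59|bd|67|2e|99|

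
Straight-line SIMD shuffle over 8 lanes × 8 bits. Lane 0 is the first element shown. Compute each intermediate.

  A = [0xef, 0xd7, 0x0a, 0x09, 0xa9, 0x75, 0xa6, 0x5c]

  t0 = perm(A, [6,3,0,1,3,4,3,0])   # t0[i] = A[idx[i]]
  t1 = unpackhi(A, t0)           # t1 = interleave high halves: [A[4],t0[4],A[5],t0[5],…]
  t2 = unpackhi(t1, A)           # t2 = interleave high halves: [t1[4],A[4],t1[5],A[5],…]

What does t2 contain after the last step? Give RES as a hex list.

RES = [0xa6, 0xa9, 0x09, 0x75, 0x5c, 0xa6, 0xef, 0x5c]

  t0: a6 09 ef d7 09 a9 09 ef
  t1: a9 09 75 a9 a6 09 5c ef
  t2: a6 a9 09 75 5c a6 ef 5c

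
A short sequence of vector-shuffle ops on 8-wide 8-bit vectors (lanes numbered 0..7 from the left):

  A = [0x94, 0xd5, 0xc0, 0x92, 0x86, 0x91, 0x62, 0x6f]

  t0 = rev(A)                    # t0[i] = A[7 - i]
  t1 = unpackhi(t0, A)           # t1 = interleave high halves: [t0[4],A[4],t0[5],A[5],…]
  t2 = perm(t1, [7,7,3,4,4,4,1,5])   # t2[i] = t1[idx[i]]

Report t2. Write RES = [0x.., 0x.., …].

t0 = [0x6f, 0x62, 0x91, 0x86, 0x92, 0xc0, 0xd5, 0x94]
t1 = [0x92, 0x86, 0xc0, 0x91, 0xd5, 0x62, 0x94, 0x6f]
t2 = [0x6f, 0x6f, 0x91, 0xd5, 0xd5, 0xd5, 0x86, 0x62]

RES = [ 0x6f  0x6f  0x91  0xd5  0xd5  0xd5  0x86  0x62 ]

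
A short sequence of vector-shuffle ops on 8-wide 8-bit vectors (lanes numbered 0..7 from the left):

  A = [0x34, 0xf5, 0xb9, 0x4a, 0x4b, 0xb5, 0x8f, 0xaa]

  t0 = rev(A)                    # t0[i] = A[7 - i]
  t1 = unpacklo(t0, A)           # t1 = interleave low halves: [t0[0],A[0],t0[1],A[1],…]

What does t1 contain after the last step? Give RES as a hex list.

  t0: aa 8f b5 4b 4a b9 f5 34
  t1: aa 34 8f f5 b5 b9 4b 4a

RES = [0xaa, 0x34, 0x8f, 0xf5, 0xb5, 0xb9, 0x4b, 0x4a]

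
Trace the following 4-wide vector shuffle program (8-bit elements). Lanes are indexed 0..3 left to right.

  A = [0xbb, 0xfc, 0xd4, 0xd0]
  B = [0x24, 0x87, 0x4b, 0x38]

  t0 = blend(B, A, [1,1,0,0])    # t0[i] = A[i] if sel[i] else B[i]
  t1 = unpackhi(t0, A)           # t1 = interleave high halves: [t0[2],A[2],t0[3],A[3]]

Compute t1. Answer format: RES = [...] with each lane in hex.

RES = [ 0x4b  0xd4  0x38  0xd0 ]

→ t0 |bb|fc|4b|38|
→ t1 |4b|d4|38|d0|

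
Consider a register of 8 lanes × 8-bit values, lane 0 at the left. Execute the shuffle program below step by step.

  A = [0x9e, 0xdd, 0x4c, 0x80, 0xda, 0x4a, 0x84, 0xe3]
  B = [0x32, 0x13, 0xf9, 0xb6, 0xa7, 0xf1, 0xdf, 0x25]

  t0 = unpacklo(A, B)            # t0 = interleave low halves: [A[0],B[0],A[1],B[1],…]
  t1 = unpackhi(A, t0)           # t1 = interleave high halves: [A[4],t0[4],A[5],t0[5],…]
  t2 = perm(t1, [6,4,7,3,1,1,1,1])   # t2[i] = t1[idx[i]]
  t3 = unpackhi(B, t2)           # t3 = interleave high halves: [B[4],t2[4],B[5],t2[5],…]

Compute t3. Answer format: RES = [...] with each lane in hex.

RES = [0xa7, 0x4c, 0xf1, 0x4c, 0xdf, 0x4c, 0x25, 0x4c]

t0 = [0x9e, 0x32, 0xdd, 0x13, 0x4c, 0xf9, 0x80, 0xb6]
t1 = [0xda, 0x4c, 0x4a, 0xf9, 0x84, 0x80, 0xe3, 0xb6]
t2 = [0xe3, 0x84, 0xb6, 0xf9, 0x4c, 0x4c, 0x4c, 0x4c]
t3 = [0xa7, 0x4c, 0xf1, 0x4c, 0xdf, 0x4c, 0x25, 0x4c]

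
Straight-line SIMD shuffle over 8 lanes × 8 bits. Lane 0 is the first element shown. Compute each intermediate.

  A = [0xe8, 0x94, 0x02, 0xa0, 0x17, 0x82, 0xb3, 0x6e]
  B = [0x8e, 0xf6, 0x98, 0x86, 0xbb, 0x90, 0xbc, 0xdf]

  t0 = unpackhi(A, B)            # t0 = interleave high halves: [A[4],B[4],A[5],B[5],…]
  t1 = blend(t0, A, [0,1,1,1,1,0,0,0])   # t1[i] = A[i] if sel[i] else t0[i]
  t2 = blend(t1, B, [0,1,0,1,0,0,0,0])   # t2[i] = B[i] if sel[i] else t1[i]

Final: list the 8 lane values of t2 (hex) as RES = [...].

  t0: 17 bb 82 90 b3 bc 6e df
  t1: 17 94 02 a0 17 bc 6e df
  t2: 17 f6 02 86 17 bc 6e df

RES = [0x17, 0xf6, 0x02, 0x86, 0x17, 0xbc, 0x6e, 0xdf]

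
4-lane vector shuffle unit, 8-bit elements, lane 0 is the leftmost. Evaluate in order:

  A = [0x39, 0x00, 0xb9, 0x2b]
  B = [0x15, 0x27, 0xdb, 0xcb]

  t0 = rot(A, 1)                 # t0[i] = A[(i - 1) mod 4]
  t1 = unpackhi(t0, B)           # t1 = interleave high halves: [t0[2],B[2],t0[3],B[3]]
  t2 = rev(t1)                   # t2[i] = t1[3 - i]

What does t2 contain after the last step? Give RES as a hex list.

RES = [ 0xcb  0xb9  0xdb  0x00 ]

  t0: 2b 39 00 b9
  t1: 00 db b9 cb
  t2: cb b9 db 00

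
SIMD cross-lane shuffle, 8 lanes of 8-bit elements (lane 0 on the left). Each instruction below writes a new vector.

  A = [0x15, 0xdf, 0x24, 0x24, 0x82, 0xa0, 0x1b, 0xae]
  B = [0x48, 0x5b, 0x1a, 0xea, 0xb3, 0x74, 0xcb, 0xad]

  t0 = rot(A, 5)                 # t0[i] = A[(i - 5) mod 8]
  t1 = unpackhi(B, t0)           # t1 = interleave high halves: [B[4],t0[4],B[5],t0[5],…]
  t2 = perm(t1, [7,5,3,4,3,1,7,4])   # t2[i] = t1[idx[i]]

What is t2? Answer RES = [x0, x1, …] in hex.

t0 = [0x24, 0x82, 0xa0, 0x1b, 0xae, 0x15, 0xdf, 0x24]
t1 = [0xb3, 0xae, 0x74, 0x15, 0xcb, 0xdf, 0xad, 0x24]
t2 = [0x24, 0xdf, 0x15, 0xcb, 0x15, 0xae, 0x24, 0xcb]

RES = [0x24, 0xdf, 0x15, 0xcb, 0x15, 0xae, 0x24, 0xcb]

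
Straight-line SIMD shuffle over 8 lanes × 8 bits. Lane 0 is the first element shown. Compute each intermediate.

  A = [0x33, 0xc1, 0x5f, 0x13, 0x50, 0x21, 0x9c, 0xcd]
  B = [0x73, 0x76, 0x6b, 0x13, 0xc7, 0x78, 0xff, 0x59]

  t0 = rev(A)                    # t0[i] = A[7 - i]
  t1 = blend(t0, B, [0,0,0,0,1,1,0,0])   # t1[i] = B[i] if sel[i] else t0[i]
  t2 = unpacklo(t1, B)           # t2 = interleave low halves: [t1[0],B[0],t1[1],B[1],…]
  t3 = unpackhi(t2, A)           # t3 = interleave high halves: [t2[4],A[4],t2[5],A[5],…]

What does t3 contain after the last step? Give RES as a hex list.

  t0: cd 9c 21 50 13 5f c1 33
  t1: cd 9c 21 50 c7 78 c1 33
  t2: cd 73 9c 76 21 6b 50 13
  t3: 21 50 6b 21 50 9c 13 cd

RES = [0x21, 0x50, 0x6b, 0x21, 0x50, 0x9c, 0x13, 0xcd]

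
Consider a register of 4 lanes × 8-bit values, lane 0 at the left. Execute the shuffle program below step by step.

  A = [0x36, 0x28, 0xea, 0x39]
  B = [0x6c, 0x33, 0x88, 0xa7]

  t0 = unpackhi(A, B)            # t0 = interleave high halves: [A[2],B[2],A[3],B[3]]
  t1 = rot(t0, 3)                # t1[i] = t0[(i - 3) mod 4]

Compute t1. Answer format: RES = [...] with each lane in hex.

→ t0 |ea|88|39|a7|
→ t1 |88|39|a7|ea|

RES = [ 0x88  0x39  0xa7  0xea ]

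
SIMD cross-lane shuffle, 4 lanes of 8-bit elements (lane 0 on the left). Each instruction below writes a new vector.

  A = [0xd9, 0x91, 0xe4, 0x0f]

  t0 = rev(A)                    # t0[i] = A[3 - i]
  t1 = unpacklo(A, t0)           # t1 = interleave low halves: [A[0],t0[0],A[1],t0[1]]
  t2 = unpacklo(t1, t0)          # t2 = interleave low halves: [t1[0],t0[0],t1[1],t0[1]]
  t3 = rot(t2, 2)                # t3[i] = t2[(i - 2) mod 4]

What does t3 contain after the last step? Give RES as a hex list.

t0 = [0x0f, 0xe4, 0x91, 0xd9]
t1 = [0xd9, 0x0f, 0x91, 0xe4]
t2 = [0xd9, 0x0f, 0x0f, 0xe4]
t3 = [0x0f, 0xe4, 0xd9, 0x0f]

RES = [0x0f, 0xe4, 0xd9, 0x0f]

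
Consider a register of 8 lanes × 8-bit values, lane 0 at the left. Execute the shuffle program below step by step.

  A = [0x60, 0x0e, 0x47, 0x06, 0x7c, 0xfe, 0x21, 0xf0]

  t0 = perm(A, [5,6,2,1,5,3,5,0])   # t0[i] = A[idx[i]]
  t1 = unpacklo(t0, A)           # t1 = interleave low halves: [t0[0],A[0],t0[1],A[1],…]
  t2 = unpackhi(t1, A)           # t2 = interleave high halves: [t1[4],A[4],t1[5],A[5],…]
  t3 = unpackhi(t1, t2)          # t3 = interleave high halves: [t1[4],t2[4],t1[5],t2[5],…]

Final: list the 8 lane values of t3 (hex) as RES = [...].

t0 = [0xfe, 0x21, 0x47, 0x0e, 0xfe, 0x06, 0xfe, 0x60]
t1 = [0xfe, 0x60, 0x21, 0x0e, 0x47, 0x47, 0x0e, 0x06]
t2 = [0x47, 0x7c, 0x47, 0xfe, 0x0e, 0x21, 0x06, 0xf0]
t3 = [0x47, 0x0e, 0x47, 0x21, 0x0e, 0x06, 0x06, 0xf0]

RES = [0x47, 0x0e, 0x47, 0x21, 0x0e, 0x06, 0x06, 0xf0]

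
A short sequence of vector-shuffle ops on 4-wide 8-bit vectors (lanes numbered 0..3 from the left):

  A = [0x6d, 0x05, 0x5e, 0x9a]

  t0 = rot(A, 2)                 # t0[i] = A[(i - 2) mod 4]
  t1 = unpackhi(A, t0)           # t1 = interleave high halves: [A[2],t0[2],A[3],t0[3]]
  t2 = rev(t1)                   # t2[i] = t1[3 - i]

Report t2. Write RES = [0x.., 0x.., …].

  t0: 5e 9a 6d 05
  t1: 5e 6d 9a 05
  t2: 05 9a 6d 5e

RES = [ 0x05  0x9a  0x6d  0x5e ]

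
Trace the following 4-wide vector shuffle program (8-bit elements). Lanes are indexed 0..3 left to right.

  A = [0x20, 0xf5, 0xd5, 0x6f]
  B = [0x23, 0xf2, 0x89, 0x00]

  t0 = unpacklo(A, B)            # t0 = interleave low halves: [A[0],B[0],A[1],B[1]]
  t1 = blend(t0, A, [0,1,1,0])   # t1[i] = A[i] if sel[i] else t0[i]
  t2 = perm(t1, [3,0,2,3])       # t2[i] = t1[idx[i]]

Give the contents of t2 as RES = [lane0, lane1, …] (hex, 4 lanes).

t0 = [0x20, 0x23, 0xf5, 0xf2]
t1 = [0x20, 0xf5, 0xd5, 0xf2]
t2 = [0xf2, 0x20, 0xd5, 0xf2]

RES = [0xf2, 0x20, 0xd5, 0xf2]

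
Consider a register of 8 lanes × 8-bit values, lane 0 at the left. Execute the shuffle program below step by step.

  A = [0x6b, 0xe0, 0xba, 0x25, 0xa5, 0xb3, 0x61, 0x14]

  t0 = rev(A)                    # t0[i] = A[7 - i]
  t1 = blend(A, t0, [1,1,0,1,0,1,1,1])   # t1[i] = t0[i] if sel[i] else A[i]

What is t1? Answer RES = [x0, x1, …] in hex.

RES = [ 0x14  0x61  0xba  0xa5  0xa5  0xba  0xe0  0x6b ]

  t0: 14 61 b3 a5 25 ba e0 6b
  t1: 14 61 ba a5 a5 ba e0 6b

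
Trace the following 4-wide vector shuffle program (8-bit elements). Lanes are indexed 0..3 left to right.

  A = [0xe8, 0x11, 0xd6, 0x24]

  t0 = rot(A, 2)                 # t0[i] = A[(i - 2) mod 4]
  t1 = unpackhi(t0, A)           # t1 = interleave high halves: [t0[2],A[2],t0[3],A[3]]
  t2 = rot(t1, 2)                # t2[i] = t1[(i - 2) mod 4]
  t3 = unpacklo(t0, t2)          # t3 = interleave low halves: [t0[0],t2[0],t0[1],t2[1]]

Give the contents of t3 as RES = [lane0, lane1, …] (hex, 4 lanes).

  t0: d6 24 e8 11
  t1: e8 d6 11 24
  t2: 11 24 e8 d6
  t3: d6 11 24 24

RES = [0xd6, 0x11, 0x24, 0x24]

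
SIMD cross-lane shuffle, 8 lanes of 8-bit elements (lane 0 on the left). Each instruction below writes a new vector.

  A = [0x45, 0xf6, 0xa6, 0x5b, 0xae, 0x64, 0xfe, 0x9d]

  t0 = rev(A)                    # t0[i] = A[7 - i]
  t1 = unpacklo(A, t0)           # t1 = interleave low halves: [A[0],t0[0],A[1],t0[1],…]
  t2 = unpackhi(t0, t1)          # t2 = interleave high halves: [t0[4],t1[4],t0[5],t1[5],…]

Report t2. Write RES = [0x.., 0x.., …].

→ t0 |9d|fe|64|ae|5b|a6|f6|45|
→ t1 |45|9d|f6|fe|a6|64|5b|ae|
→ t2 |5b|a6|a6|64|f6|5b|45|ae|

RES = [ 0x5b  0xa6  0xa6  0x64  0xf6  0x5b  0x45  0xae ]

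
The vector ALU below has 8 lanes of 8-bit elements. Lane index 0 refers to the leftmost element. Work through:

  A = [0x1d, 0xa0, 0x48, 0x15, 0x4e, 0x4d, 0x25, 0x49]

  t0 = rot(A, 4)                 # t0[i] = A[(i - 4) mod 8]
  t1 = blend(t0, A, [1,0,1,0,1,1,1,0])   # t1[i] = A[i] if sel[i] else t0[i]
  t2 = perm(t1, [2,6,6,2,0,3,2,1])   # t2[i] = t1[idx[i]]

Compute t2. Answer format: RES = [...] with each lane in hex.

→ t0 |4e|4d|25|49|1d|a0|48|15|
→ t1 |1d|4d|48|49|4e|4d|25|15|
→ t2 |48|25|25|48|1d|49|48|4d|

RES = [0x48, 0x25, 0x25, 0x48, 0x1d, 0x49, 0x48, 0x4d]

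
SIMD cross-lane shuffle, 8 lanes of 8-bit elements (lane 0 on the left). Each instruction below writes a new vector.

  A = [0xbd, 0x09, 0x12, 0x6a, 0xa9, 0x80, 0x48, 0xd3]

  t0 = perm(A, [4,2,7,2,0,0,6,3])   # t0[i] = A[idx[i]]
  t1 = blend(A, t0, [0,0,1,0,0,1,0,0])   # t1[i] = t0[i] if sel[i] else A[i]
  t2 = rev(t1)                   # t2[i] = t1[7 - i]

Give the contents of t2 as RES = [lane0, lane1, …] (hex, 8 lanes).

RES = [0xd3, 0x48, 0xbd, 0xa9, 0x6a, 0xd3, 0x09, 0xbd]

  t0: a9 12 d3 12 bd bd 48 6a
  t1: bd 09 d3 6a a9 bd 48 d3
  t2: d3 48 bd a9 6a d3 09 bd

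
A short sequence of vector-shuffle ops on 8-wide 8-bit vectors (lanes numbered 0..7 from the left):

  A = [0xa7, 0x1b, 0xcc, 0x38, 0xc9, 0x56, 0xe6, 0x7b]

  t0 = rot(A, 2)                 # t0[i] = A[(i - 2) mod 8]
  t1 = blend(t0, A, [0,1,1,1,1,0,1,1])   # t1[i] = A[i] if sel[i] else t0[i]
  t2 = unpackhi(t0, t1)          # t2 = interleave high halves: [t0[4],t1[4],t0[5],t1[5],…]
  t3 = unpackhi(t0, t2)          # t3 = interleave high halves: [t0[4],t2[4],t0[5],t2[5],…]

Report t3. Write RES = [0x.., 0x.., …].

RES = [ 0xcc  0xc9  0x38  0xe6  0xc9  0x56  0x56  0x7b ]

→ t0 |e6|7b|a7|1b|cc|38|c9|56|
→ t1 |e6|1b|cc|38|c9|38|e6|7b|
→ t2 |cc|c9|38|38|c9|e6|56|7b|
→ t3 |cc|c9|38|e6|c9|56|56|7b|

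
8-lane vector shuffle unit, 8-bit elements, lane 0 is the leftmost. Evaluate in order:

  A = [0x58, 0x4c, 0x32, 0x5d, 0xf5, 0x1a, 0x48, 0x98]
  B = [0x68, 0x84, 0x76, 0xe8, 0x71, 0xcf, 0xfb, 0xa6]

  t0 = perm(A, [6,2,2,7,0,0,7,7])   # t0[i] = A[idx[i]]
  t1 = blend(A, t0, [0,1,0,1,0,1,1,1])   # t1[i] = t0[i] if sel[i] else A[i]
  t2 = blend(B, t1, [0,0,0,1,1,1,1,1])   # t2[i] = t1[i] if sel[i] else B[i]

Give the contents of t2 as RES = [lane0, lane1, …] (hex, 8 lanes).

→ t0 |48|32|32|98|58|58|98|98|
→ t1 |58|32|32|98|f5|58|98|98|
→ t2 |68|84|76|98|f5|58|98|98|

RES = [0x68, 0x84, 0x76, 0x98, 0xf5, 0x58, 0x98, 0x98]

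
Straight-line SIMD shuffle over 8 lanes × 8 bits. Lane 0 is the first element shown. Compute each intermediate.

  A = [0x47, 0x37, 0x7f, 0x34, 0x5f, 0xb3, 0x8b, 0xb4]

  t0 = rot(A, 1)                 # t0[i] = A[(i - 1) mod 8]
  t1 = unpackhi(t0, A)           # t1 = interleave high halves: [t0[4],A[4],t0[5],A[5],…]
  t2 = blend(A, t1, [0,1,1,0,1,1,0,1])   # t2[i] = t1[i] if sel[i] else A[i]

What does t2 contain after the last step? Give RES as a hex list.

  t0: b4 47 37 7f 34 5f b3 8b
  t1: 34 5f 5f b3 b3 8b 8b b4
  t2: 47 5f 5f 34 b3 8b 8b b4

RES = [ 0x47  0x5f  0x5f  0x34  0xb3  0x8b  0x8b  0xb4 ]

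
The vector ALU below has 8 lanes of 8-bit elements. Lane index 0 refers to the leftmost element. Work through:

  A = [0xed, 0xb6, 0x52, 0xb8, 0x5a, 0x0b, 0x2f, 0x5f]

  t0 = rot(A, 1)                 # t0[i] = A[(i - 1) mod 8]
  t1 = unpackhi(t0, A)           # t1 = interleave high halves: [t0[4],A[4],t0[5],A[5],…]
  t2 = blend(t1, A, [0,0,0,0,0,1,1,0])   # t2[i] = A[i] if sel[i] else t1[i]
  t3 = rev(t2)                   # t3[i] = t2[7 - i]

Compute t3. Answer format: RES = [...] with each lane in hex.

RES = [0x5f, 0x2f, 0x0b, 0x0b, 0x0b, 0x5a, 0x5a, 0xb8]

  t0: 5f ed b6 52 b8 5a 0b 2f
  t1: b8 5a 5a 0b 0b 2f 2f 5f
  t2: b8 5a 5a 0b 0b 0b 2f 5f
  t3: 5f 2f 0b 0b 0b 5a 5a b8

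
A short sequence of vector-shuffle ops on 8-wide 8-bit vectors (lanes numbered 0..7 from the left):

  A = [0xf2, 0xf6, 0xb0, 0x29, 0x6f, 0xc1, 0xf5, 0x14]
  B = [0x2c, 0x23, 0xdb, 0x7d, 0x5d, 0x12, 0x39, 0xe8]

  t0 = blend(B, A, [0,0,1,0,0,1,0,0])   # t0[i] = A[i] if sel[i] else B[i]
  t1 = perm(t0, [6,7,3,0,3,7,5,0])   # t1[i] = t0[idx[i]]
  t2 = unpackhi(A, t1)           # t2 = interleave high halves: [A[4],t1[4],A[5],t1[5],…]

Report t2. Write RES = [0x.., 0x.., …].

RES = [0x6f, 0x7d, 0xc1, 0xe8, 0xf5, 0xc1, 0x14, 0x2c]

t0 = [0x2c, 0x23, 0xb0, 0x7d, 0x5d, 0xc1, 0x39, 0xe8]
t1 = [0x39, 0xe8, 0x7d, 0x2c, 0x7d, 0xe8, 0xc1, 0x2c]
t2 = [0x6f, 0x7d, 0xc1, 0xe8, 0xf5, 0xc1, 0x14, 0x2c]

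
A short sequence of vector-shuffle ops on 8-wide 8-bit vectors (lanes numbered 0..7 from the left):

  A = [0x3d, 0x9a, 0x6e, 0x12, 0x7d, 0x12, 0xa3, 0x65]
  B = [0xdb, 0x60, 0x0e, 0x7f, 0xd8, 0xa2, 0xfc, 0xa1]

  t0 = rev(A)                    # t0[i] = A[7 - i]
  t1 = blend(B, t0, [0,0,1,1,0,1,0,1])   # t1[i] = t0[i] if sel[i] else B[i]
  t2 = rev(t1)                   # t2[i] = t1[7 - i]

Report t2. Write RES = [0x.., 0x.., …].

t0 = [0x65, 0xa3, 0x12, 0x7d, 0x12, 0x6e, 0x9a, 0x3d]
t1 = [0xdb, 0x60, 0x12, 0x7d, 0xd8, 0x6e, 0xfc, 0x3d]
t2 = [0x3d, 0xfc, 0x6e, 0xd8, 0x7d, 0x12, 0x60, 0xdb]

RES = [ 0x3d  0xfc  0x6e  0xd8  0x7d  0x12  0x60  0xdb ]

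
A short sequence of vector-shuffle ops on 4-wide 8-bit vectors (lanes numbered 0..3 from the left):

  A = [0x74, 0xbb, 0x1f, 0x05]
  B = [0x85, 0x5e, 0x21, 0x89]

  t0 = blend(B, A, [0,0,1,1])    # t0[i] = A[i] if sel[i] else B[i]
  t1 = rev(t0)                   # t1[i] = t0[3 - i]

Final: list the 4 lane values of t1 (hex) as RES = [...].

→ t0 |85|5e|1f|05|
→ t1 |05|1f|5e|85|

RES = [ 0x05  0x1f  0x5e  0x85 ]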